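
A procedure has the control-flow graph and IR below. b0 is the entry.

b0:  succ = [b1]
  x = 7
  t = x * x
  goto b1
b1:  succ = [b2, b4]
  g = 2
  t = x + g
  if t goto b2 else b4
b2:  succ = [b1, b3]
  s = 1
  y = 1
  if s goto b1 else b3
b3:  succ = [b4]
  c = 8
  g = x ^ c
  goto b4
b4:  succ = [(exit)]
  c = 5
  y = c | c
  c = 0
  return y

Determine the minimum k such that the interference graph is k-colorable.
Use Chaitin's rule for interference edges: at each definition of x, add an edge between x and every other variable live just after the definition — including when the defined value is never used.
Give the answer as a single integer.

Block summaries:
  b0 def {t,x} use ∅
  b1 def {g,t} use {x}
  b2 def {s,y} use ∅
  b3 def {c,g} use {x}
  b4 def {c,y} use ∅

Live sets:
  live b0: ∅→{x}
  live b1: {x}→{x}
  live b2: {x}→{x}
  live b3: {x}→∅
  live b4: ∅→∅

Conflict graph:
  c↔{x,y}
  g↔{x}
  s↔{x,y}
  t↔{x}
  x↔{c,g,s,t,y}
  y↔{c,s,x}

Registers:
  {c,x,y} pairwise interfere (3-clique) ⇒ χ ≥ 3
  3-colouring: R0={x}  R1={g,t,y}  R2={c,s}
  χ = 3

Answer: 3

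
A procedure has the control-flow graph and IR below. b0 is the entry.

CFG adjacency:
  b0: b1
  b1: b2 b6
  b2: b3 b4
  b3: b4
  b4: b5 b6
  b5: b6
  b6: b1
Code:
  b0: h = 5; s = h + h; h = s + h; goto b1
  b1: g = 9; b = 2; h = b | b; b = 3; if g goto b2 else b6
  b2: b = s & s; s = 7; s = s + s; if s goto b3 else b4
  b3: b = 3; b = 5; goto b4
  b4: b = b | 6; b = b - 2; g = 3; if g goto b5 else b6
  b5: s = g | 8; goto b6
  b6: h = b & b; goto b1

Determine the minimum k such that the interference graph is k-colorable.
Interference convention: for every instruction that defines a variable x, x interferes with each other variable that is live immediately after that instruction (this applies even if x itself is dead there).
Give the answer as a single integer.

Block summaries:
  b0: {h,s} / ∅
  b1: {b,g,h} / ∅
  b2: {b,s} / {s}
  b3: {b} / ∅
  b4: {b,g} / {b}
  b5: {s} / {g}
  b6: {h} / {b}

Backward fixpoint:
  live b0: ∅→{s}
  live b1: {s}→{b,s}
  live b2: {s}→{b,s}
  live b3: {s}→{b,s}
  live b4: {b,s}→{b,g,s}
  live b5: {b,g}→{b,s}
  live b6: {b,s}→{s}

Interference:
  b↔{g,s}
  g↔{b,h,s}
  h↔{g,s}
  s↔{b,g,h}

Registers:
  lower bound: {b,g,s} mutually conflict ⇒ χ ≥ 3
  assign b→c2 g→c0 h→c2 s→c1 — no edge inside a register ⇒ χ ≤ 3
  χ = 3

Answer: 3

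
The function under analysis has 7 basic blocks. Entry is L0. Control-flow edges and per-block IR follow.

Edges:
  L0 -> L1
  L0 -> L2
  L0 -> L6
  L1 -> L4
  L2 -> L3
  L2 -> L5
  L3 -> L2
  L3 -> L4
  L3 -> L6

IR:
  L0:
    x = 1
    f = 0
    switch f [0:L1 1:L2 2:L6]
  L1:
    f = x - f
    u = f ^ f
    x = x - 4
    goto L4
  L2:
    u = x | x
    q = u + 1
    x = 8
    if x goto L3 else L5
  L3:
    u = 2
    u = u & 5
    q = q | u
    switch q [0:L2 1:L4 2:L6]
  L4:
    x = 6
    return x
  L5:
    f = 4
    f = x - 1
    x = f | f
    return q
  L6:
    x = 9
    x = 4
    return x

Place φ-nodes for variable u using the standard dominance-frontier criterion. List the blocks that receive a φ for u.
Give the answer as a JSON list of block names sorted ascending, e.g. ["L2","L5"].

idom tree: L1←L0 L2←L0 L3←L2 L4←L0 L5←L2 L6←L0
Dom at joins:
  L2: preds {L0,L3}: {L0} ∩ {L0,L2,L3} = {L0}; idom=L0
  L4: preds {L1,L3}: {L0,L1} ∩ {L0,L2,L3} = {L0}; idom=L0
  L6: preds {L0,L3}: {L0} ∩ {L0,L2,L3} = {L0}; idom=L0

Frontier:
  L2←L0: walk · to L0
  L2←L3: walk L3→L2 to L0
  L4←L1: walk L1 to L0
  L4←L3: walk L3→L2 to L0
  L6←L0: walk · to L0
  L6←L3: walk L3→L2 to L0
  L0: DF=∅
  L1: DF={L4}
  L2: DF={L2,L4,L6}
  L3: DF={L2,L4,L6}
  L4: DF=∅
  L5: DF=∅
  L6: DF=∅

φ for u: defs {L1,L2,L3}
  DF⁺ = {L2,L4,L6}

Answer: ["L2", "L4", "L6"]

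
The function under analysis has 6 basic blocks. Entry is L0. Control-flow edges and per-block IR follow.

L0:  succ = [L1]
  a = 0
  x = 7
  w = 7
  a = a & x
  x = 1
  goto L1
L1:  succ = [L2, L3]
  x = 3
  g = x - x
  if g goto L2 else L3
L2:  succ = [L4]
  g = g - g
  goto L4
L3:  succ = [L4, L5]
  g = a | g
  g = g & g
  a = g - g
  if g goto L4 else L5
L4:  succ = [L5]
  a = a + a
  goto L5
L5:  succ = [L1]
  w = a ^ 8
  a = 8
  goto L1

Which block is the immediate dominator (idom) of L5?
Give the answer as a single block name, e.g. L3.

Answer: L1

Working:
idom tree: L1←L0 L2←L1 L3←L1 L4←L1 L5←L1
Join-block Dom:
  L1: preds {L0,L5}: {L0} ∩ {L0,L1,L5} = {L0}; idom=L0
  L4: preds {L2,L3}: {L0,L1,L2} ∩ {L0,L1,L3} = {L0,L1}; idom=L1
  L5: preds {L3,L4}: {L0,L1,L3} ∩ {L0,L1,L4} = {L0,L1}; idom=L1

idom(L5) = L1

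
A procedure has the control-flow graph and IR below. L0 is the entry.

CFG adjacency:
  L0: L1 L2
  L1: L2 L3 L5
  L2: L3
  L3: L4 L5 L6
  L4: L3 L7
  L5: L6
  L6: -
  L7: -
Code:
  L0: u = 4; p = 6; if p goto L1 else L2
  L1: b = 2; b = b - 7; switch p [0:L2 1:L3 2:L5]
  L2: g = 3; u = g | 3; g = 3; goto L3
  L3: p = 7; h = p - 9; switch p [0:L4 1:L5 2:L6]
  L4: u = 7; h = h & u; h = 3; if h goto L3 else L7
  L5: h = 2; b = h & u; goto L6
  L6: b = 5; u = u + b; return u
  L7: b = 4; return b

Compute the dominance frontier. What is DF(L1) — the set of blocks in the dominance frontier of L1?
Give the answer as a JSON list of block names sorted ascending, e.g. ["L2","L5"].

Answer: ["L2", "L3", "L5"]

Derivation:
idom tree: L1←L0 L2←L0 L3←L0 L4←L3 L5←L0 L6←L0 L7←L4
Dom at joins:
  L2: preds {L0,L1}: {L0} ∩ {L0,L1} = {L0}; idom=L0
  L3: preds {L1,L2,L4}: {L0,L1} ∩ {L0,L2} ∩ {L0,L3,L4} = {L0}; idom=L0
  L5: preds {L1,L3}: {L0,L1} ∩ {L0,L3} = {L0}; idom=L0
  L6: preds {L3,L5}: {L0,L3} ∩ {L0,L5} = {L0}; idom=L0

DF walk-up:
  join L2 pred L0: · stop@L0
  join L2 pred L1: L1 stop@L0
  join L3 pred L1: L1 stop@L0
  join L3 pred L2: L2 stop@L0
  join L3 pred L4: L4→L3 stop@L0
  join L5 pred L1: L1 stop@L0
  join L5 pred L3: L3 stop@L0
  join L6 pred L3: L3 stop@L0
  join L6 pred L5: L5 stop@L0
  DF(L0)=∅
  DF(L1)={L2,L3,L5}
  DF(L2)={L3}
  DF(L3)={L3,L5,L6}
  DF(L4)={L3}
  DF(L5)={L6}
  DF(L6)=∅
  DF(L7)=∅

DF(L1) = ["L2", "L3", "L5"]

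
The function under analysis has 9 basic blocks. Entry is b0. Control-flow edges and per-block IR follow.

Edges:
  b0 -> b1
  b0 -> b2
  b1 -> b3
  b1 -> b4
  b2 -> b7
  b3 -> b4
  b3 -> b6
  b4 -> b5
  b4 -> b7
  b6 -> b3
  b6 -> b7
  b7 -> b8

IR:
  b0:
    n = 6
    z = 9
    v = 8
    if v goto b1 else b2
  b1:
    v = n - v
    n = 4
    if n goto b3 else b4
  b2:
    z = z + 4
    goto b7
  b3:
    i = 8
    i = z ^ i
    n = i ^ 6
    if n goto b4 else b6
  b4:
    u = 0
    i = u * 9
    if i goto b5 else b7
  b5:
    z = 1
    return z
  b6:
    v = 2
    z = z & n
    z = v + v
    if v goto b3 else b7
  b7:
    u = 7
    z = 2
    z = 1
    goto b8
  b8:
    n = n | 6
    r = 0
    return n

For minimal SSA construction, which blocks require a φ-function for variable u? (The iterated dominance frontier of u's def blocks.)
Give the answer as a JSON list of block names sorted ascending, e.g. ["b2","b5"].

idom tree: b1←b0 b2←b0 b3←b1 b4←b1 b5←b4 b6←b3 b7←b0 b8←b7
Dom at joins:
  b3: preds {b1,b6}: {b0,b1} ∩ {b0,b1,b3,b6} = {b0,b1}; idom=b1
  b4: preds {b1,b3}: {b0,b1} ∩ {b0,b1,b3} = {b0,b1}; idom=b1
  b7: preds {b2,b4,b6}: {b0,b2} ∩ {b0,b1,b4} ∩ {b0,b1,b3,b6} = {b0}; idom=b0

DF walk-up:
  b3←b1: walk · to b1
  b3←b6: walk b6→b3 to b1
  b4←b1: walk · to b1
  b4←b3: walk b3 to b1
  b7←b2: walk b2 to b0
  b7←b4: walk b4→b1 to b0
  b7←b6: walk b6→b3→b1 to b0
  b0 → ∅
  b1 → {b7}
  b2 → {b7}
  b3 → {b3,b4,b7}
  b4 → {b7}
  b5 → ∅
  b6 → {b3,b7}
  b7 → ∅
  b8 → ∅

φ for u: defs {b4,b7}
  DF⁺ = {b7}

Answer: ["b7"]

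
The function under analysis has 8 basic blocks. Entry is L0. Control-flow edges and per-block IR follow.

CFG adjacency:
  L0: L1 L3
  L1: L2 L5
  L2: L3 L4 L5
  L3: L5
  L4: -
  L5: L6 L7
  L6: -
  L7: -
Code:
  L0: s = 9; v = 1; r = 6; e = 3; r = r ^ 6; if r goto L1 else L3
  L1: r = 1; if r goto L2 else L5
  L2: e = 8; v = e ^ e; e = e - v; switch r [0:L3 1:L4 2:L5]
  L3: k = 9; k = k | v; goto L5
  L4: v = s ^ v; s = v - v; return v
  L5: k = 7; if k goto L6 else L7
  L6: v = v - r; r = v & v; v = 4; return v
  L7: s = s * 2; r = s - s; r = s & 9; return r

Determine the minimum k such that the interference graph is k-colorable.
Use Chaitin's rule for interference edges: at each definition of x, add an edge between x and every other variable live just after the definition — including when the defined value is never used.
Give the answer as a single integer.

Per-block:
  L0: def={e,r,s,v} ue=∅
  L1: def={r} ue=∅
  L2: def={e,v} ue={r}
  L3: def={k} ue={v}
  L4: def={s,v} ue={s,v}
  L5: def={k} ue=∅
  L6: def={r,v} ue={r,v}
  L7: def={r,s} ue={s}

Backward fixpoint:
  live L0: ∅→{r,s,v}
  live L1: {s,v}→{r,s,v}
  live L2: {r,s}→{r,s,v}
  live L3: {r,s,v}→{r,s,v}
  live L4: {s,v}→∅
  live L5: {r,s,v}→{r,s,v}
  live L6: {r,v}→∅
  live L7: {s}→∅

Interference:
  e — {r,s,v}
  k — {r,s,v}
  r — {e,k,s,v}
  s — {e,k,r,v}
  v — {e,k,r,s}

Registers:
  {e,r,s,v} pairwise interfere (4-clique) ⇒ χ ≥ 4
  4-colouring: R0={r}  R1={s}  R2={v}  R3={e,k}
  χ = 4

Answer: 4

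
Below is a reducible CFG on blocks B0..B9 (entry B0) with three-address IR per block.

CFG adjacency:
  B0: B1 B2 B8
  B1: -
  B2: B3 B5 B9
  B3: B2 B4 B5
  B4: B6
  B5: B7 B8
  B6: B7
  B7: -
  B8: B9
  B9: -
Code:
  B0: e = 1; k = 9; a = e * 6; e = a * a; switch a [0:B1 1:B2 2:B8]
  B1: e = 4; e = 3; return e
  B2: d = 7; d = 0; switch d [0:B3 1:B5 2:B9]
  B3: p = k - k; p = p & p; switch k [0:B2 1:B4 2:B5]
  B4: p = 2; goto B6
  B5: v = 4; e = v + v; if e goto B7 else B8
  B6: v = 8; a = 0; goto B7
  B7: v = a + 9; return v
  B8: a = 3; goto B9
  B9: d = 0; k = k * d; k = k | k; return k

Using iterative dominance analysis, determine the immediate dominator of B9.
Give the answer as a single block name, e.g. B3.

Answer: B0

Working:
idom tree: B1←B0 B2←B0 B3←B2 B4←B3 B5←B2 B6←B4 B7←B2 B8←B0 B9←B0
Dom∩ at merges:
  B2: preds {B0,B3}: {B0} ∩ {B0,B2,B3} = {B0}; idom=B0
  B5: preds {B2,B3}: {B0,B2} ∩ {B0,B2,B3} = {B0,B2}; idom=B2
  B7: preds {B5,B6}: {B0,B2,B5} ∩ {B0,B2,B3,B4,B6} = {B0,B2}; idom=B2
  B8: preds {B0,B5}: {B0} ∩ {B0,B2,B5} = {B0}; idom=B0
  B9: preds {B2,B8}: {B0,B2} ∩ {B0,B8} = {B0}; idom=B0

idom(B9) = B0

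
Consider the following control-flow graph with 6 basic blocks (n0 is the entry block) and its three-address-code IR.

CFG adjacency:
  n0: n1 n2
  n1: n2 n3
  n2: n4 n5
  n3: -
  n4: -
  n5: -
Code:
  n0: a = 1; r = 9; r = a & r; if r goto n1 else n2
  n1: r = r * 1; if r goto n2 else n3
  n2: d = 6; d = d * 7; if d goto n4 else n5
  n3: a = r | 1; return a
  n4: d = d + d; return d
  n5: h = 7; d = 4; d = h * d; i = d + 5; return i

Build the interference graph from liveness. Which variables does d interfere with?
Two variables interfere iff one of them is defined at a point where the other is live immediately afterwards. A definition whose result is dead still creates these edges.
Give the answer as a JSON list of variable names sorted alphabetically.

def/use:
  n0 def {a,r} use ∅
  n1 def {r} use {r}
  n2 def {d} use ∅
  n3 def {a} use {r}
  n4 def {d} use {d}
  n5 def {d,h,i} use ∅

Live sets:
  live n0: ∅→{r}
  live n1: {r}→{r}
  live n2: ∅→{d}
  live n3: {r}→∅
  live n4: {d}→∅
  live n5: ∅→∅

Conflict graph:
  a↔{r}
  d↔{h}
  h↔{d}
  i↔∅
  r↔{a}

N(d) = ["h"]

Answer: ["h"]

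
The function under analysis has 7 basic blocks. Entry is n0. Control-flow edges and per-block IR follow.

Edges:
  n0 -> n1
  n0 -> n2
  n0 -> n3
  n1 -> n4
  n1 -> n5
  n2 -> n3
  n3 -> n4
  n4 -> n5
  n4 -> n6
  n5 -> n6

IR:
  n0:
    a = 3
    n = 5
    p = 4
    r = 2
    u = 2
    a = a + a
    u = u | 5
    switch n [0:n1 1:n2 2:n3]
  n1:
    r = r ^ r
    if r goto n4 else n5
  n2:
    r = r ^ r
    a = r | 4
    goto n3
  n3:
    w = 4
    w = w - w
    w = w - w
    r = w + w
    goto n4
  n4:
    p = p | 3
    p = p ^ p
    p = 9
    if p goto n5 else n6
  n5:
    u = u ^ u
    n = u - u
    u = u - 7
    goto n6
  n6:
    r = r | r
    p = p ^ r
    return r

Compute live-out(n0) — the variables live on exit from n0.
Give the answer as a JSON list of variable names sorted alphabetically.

def/use:
  n0: {a,n,p,r,u} / ∅
  n1: {r} / {r}
  n2: {a,r} / {r}
  n3: {r,w} / ∅
  n4: {p} / {p}
  n5: {n,u} / {u}
  n6: {p,r} / {p,r}

Liveness:
  n0 li=∅ lo={p,r,u}
  n1 li={p,r,u} lo={p,r,u}
  n2 li={p,r,u} lo={p,u}
  n3 li={p,u} lo={p,r,u}
  n4 li={p,r,u} lo={p,r,u}
  n5 li={p,r,u} lo={p,r}
  n6 li={p,r} lo=∅

live-out(n0) = ["p", "r", "u"]

Answer: ["p", "r", "u"]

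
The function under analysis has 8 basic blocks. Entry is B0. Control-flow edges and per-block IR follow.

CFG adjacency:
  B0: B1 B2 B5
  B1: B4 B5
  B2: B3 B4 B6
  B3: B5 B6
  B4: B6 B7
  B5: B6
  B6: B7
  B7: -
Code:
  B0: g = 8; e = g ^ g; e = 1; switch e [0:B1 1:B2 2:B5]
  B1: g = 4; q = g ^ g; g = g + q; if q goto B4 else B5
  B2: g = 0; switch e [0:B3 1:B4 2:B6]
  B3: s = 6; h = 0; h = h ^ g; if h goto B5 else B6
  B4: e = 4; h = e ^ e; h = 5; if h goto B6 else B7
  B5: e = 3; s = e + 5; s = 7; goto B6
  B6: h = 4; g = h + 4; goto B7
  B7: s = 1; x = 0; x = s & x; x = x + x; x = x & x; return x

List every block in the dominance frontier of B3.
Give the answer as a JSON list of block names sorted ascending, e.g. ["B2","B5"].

idom tree: B1←B0 B2←B0 B3←B2 B4←B0 B5←B0 B6←B0 B7←B0
Dom∩ at merges:
  B4: preds {B1,B2}: {B0,B1} ∩ {B0,B2} = {B0}; idom=B0
  B5: preds {B0,B1,B3}: {B0} ∩ {B0,B1} ∩ {B0,B2,B3} = {B0}; idom=B0
  B6: preds {B2,B3,B4,B5}: {B0,B2} ∩ {B0,B2,B3} ∩ {B0,B4} ∩ {B0,B5} = {B0}; idom=B0
  B7: preds {B4,B6}: {B0,B4} ∩ {B0,B6} = {B0}; idom=B0

DF walk-up:
  B4←B1: walk B1 to B0
  B4←B2: walk B2 to B0
  B5←B0: walk · to B0
  B5←B1: walk B1 to B0
  B5←B3: walk B3→B2 to B0
  B6←B2: walk B2 to B0
  B6←B3: walk B3→B2 to B0
  B6←B4: walk B4 to B0
  B6←B5: walk B5 to B0
  B7←B4: walk B4 to B0
  B7←B6: walk B6 to B0
  B0: DF=∅
  B1: DF={B4,B5}
  B2: DF={B4,B5,B6}
  B3: DF={B5,B6}
  B4: DF={B6,B7}
  B5: DF={B6}
  B6: DF={B7}
  B7: DF=∅

DF(B3) = ["B5", "B6"]

Answer: ["B5", "B6"]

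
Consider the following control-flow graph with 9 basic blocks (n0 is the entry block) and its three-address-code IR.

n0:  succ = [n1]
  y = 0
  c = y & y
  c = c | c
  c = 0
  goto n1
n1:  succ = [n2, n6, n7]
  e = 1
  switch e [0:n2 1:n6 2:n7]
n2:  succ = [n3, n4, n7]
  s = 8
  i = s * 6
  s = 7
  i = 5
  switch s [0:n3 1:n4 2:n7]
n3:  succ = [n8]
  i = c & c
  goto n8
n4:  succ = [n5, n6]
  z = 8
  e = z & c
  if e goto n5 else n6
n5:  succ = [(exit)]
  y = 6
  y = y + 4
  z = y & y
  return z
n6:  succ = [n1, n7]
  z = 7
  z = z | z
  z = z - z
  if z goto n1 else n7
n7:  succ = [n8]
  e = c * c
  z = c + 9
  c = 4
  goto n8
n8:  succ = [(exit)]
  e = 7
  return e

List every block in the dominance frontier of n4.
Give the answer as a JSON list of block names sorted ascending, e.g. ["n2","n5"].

idom tree: n1←n0 n2←n1 n3←n2 n4←n2 n5←n4 n6←n1 n7←n1 n8←n1
Dom at joins:
  n1: preds {n0,n6}: {n0} ∩ {n0,n1,n6} = {n0}; idom=n0
  n6: preds {n1,n4}: {n0,n1} ∩ {n0,n1,n2,n4} = {n0,n1}; idom=n1
  n7: preds {n1,n2,n6}: {n0,n1} ∩ {n0,n1,n2} ∩ {n0,n1,n6} = {n0,n1}; idom=n1
  n8: preds {n3,n7}: {n0,n1,n2,n3} ∩ {n0,n1,n7} = {n0,n1}; idom=n1

Frontier:
  n1←n0: walk · to n0
  n1←n6: walk n6→n1 to n0
  n6←n1: walk · to n1
  n6←n4: walk n4→n2 to n1
  n7←n1: walk · to n1
  n7←n2: walk n2 to n1
  n7←n6: walk n6 to n1
  n8←n3: walk n3→n2 to n1
  n8←n7: walk n7 to n1
  DF(n0)=∅
  DF(n1)={n1}
  DF(n2)={n6,n7,n8}
  DF(n3)={n8}
  DF(n4)={n6}
  DF(n5)=∅
  DF(n6)={n1,n7}
  DF(n7)={n8}
  DF(n8)=∅

DF(n4) = ["n6"]

Answer: ["n6"]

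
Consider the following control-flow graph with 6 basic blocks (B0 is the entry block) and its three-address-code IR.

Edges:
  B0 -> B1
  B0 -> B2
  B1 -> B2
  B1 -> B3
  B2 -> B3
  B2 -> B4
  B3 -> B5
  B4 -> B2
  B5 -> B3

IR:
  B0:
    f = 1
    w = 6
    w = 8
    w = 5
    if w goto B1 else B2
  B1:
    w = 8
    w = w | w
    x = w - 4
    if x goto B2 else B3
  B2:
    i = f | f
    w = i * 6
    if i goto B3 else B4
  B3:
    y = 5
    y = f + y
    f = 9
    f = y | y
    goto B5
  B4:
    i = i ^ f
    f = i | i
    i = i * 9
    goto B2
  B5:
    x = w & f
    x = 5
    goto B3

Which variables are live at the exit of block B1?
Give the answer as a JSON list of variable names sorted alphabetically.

Answer: ["f", "w"]

Working:
Block summaries:
  B0: {f,w} / ∅
  B1: {w,x} / ∅
  B2: {i,w} / {f}
  B3: {f,y} / {f}
  B4: {f,i} / {f,i}
  B5: {x} / {f,w}

Liveness:
  B0: in=∅ out={f}
  B1: in={f} out={f,w}
  B2: in={f} out={f,i,w}
  B3: in={f,w} out={f,w}
  B4: in={f,i} out={f}
  B5: in={f,w} out={f,w}

live-out(B1) = ["f", "w"]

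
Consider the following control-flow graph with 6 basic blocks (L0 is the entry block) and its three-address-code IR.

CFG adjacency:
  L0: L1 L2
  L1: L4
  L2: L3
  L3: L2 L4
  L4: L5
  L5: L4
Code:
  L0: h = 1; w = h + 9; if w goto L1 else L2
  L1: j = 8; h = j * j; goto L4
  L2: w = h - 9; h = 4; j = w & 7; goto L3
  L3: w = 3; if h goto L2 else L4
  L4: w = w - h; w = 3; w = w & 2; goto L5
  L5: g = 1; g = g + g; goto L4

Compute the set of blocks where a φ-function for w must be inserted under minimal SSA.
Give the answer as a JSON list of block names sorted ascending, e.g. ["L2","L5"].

Answer: ["L2", "L4"]

Derivation:
idom tree: L1←L0 L2←L0 L3←L2 L4←L0 L5←L4
Dom at joins:
  L2: preds {L0,L3}: {L0} ∩ {L0,L2,L3} = {L0}; idom=L0
  L4: preds {L1,L3,L5}: {L0,L1} ∩ {L0,L2,L3} ∩ {L0,L4,L5} = {L0}; idom=L0

DF walk-up:
  join L2 pred L0: · stop@L0
  join L2 pred L3: L3→L2 stop@L0
  join L4 pred L1: L1 stop@L0
  join L4 pred L3: L3→L2 stop@L0
  join L4 pred L5: L5→L4 stop@L0
  L0: DF=∅
  L1: DF={L4}
  L2: DF={L2,L4}
  L3: DF={L2,L4}
  L4: DF={L4}
  L5: DF={L4}

φ for w: defs {L0,L2,L3,L4}
  DF⁺ = {L2,L4}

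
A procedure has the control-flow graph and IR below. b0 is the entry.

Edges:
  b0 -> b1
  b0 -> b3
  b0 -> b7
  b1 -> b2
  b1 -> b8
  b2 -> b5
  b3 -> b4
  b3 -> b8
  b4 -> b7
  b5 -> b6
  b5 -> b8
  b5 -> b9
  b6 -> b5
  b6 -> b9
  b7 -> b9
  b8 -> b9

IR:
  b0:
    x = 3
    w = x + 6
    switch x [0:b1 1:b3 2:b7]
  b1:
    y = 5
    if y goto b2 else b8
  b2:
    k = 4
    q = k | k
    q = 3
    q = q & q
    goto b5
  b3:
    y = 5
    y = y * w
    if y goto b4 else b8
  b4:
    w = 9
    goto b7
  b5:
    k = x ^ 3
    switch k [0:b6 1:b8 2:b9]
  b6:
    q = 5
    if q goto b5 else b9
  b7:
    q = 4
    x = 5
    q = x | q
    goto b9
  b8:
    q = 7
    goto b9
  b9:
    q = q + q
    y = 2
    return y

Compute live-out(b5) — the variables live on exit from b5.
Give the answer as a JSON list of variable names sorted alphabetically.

Answer: ["q", "x"]

Derivation:
Per-block:
  b0: {w,x} / ∅
  b1: {y} / ∅
  b2: {k,q} / ∅
  b3: {y} / {w}
  b4: {w} / ∅
  b5: {k} / {x}
  b6: {q} / ∅
  b7: {q,x} / ∅
  b8: {q} / ∅
  b9: {q,y} / {q}

Live sets:
  b0 li=∅ lo={w,x}
  b1 li={x} lo={x}
  b2 li={x} lo={q,x}
  b3 li={w} lo=∅
  b4 li=∅ lo=∅
  b5 li={q,x} lo={q,x}
  b6 li={x} lo={q,x}
  b7 li=∅ lo={q}
  b8 li=∅ lo={q}
  b9 li={q} lo=∅

live-out(b5) = ["q", "x"]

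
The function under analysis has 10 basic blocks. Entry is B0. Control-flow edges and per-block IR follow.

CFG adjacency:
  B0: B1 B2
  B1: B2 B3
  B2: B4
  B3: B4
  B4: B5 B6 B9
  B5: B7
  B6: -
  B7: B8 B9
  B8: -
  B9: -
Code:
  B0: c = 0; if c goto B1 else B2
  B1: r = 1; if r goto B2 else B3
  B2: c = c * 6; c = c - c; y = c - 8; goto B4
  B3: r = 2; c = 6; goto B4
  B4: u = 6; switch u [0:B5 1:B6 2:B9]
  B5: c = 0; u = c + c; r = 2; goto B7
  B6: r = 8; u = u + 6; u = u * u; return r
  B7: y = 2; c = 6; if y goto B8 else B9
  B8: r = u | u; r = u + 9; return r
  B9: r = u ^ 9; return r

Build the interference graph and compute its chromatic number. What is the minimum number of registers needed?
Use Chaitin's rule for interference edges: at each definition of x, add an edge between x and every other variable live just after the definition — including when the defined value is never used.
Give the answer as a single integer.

Answer: 3

Working:
def/use:
  B0: def={c} ue=∅
  B1: def={r} ue=∅
  B2: def={c,y} ue={c}
  B3: def={c,r} ue=∅
  B4: def={u} ue=∅
  B5: def={c,r,u} ue=∅
  B6: def={r,u} ue={u}
  B7: def={c,y} ue=∅
  B8: def={r} ue={u}
  B9: def={r} ue={u}

Liveness:
  B0 li=∅ lo={c}
  B1 li={c} lo={c}
  B2 li={c} lo=∅
  B3 li=∅ lo=∅
  B4 li=∅ lo={u}
  B5 li=∅ lo={u}
  B6 li={u} lo=∅
  B7 li={u} lo={u}
  B8 li={u} lo=∅
  B9 li={u} lo=∅

Interference:
  c — {r,u,y}
  r — {c,u}
  u — {c,r,y}
  y — {c,u}

Chromatic number:
  lower bound: {c,r,u} mutually conflict ⇒ χ ≥ 3
  assign c→r0 r→r2 u→r1 y→r2 — no edge inside a register ⇒ χ ≤ 3
  χ = 3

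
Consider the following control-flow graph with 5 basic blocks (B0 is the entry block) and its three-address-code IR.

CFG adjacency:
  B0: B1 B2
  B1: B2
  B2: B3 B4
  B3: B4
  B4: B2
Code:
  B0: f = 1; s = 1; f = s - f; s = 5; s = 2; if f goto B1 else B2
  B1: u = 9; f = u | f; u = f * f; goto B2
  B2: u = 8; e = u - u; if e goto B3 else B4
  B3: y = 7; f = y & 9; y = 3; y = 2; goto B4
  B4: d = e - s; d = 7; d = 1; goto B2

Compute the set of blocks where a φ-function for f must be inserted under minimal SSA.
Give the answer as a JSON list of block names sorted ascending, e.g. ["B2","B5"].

Answer: ["B2", "B4"]

Working:
idom tree: B1←B0 B2←B0 B3←B2 B4←B2
Dom at joins:
  B2: preds {B0,B1,B4}: {B0} ∩ {B0,B1} ∩ {B0,B2,B4} = {B0}; idom=B0
  B4: preds {B2,B3}: {B0,B2} ∩ {B0,B2,B3} = {B0,B2}; idom=B2

Frontier:
  B2←B0: walk · to B0
  B2←B1: walk B1 to B0
  B2←B4: walk B4→B2 to B0
  B4←B2: walk · to B2
  B4←B3: walk B3 to B2
  DF(B0)=∅
  DF(B1)={B2}
  DF(B2)={B2}
  DF(B3)={B4}
  DF(B4)={B2}

φ for f: defs {B0,B1,B3}
  DF⁺ = {B2,B4}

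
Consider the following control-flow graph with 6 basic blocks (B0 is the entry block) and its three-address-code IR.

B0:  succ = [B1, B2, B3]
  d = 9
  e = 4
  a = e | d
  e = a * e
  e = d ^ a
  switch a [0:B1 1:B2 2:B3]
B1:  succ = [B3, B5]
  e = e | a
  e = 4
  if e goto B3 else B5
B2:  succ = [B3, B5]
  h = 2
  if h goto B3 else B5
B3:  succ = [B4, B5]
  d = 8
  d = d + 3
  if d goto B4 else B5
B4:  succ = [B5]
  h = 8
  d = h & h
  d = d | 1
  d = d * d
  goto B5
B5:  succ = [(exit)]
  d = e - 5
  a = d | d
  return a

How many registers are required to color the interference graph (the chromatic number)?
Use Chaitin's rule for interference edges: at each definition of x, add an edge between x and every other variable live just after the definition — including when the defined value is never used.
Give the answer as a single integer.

Answer: 3

Working:
def/use:
  B0: def={a,d,e} ue=∅
  B1: def={e} ue={a,e}
  B2: def={h} ue=∅
  B3: def={d} ue=∅
  B4: def={d,h} ue=∅
  B5: def={a,d} ue={e}

Liveness:
  B0 li=∅ lo={a,e}
  B1 li={a,e} lo={e}
  B2 li={e} lo={e}
  B3 li={e} lo={e}
  B4 li={e} lo={e}
  B5 li={e} lo=∅

Conflict graph:
  a: {d,e}
  d: {a,e}
  e: {a,d,h}
  h: {e}

Chromatic number:
  lower bound: {a,d,e} mutually conflict ⇒ χ ≥ 3
  assign a→r1 d→r2 e→r0 h→r1 — no edge inside a register ⇒ χ ≤ 3
  χ = 3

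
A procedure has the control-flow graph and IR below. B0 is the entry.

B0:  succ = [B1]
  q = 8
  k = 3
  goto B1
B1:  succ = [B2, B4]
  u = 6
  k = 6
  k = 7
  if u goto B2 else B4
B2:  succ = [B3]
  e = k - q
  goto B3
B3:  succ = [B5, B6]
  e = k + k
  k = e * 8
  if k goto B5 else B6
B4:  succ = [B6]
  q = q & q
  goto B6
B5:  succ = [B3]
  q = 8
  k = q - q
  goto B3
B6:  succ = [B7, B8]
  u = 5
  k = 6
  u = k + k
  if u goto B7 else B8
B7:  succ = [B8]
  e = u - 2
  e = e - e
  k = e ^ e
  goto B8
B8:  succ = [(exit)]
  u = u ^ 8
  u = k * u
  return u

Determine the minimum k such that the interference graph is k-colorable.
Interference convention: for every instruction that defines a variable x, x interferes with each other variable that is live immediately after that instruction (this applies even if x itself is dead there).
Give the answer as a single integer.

Answer: 3

Analysis:
def/use:
  B0: {k,q} / ∅
  B1: {k,u} / ∅
  B2: {e} / {k,q}
  B3: {e,k} / {k}
  B4: {q} / {q}
  B5: {k,q} / ∅
  B6: {k,u} / ∅
  B7: {e,k} / {u}
  B8: {u} / {k,u}

Live sets:
  B0: in=∅ out={q}
  B1: in={q} out={k,q}
  B2: in={k,q} out={k}
  B3: in={k} out=∅
  B4: in={q} out=∅
  B5: in=∅ out={k}
  B6: in=∅ out={k,u}
  B7: in={u} out={k,u}
  B8: in={k,u} out=∅

Interfere edges:
  e — {k,u}
  k — {e,q,u}
  q — {k,u}
  u — {e,k,q}

Colouring:
  clique {e,k,u} ⇒ need ≥ 3
  3-colouring: R0={k}  R1={u}  R2={e,q}
  χ = 3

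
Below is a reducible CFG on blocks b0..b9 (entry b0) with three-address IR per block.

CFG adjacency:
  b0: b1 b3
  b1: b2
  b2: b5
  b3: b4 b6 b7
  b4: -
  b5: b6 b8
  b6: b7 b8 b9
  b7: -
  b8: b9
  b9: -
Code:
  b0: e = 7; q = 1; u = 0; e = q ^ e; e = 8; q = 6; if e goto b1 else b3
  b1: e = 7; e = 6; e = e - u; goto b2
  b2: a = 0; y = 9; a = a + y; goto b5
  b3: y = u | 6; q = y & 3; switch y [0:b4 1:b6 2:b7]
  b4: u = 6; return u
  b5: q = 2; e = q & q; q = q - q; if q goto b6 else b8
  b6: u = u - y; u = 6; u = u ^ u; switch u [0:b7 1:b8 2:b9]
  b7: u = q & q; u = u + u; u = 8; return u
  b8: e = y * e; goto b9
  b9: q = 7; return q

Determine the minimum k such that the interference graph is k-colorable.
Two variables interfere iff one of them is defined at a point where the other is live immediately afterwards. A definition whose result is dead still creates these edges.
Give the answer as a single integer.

Per-block:
  b0 def {e,q,u} use ∅
  b1 def {e} use {u}
  b2 def {a,y} use ∅
  b3 def {q,y} use {u}
  b4 def {u} use ∅
  b5 def {e,q} use ∅
  b6 def {u} use {u,y}
  b7 def {u} use {q}
  b8 def {e} use {e,y}
  b9 def {q} use ∅

Live sets:
  b0 li=∅ lo={e,u}
  b1 li={u} lo={u}
  b2 li={u} lo={u,y}
  b3 li={e,u} lo={e,q,u,y}
  b4 li=∅ lo=∅
  b5 li={u,y} lo={e,q,u,y}
  b6 li={e,q,u,y} lo={e,q,y}
  b7 li={q} lo=∅
  b8 li={e,y} lo=∅
  b9 li=∅ lo=∅

Interfere edges:
  a: {u,y}
  e: {q,u,y}
  q: {e,u,y}
  u: {a,e,q,y}
  y: {a,e,q,u}

Chromatic number:
  {e,q,u,y} pairwise interfere (4-clique) ⇒ χ ≥ 4
  assign a→r2 e→r2 q→r3 u→r0 y→r1 — no edge inside a register ⇒ χ ≤ 4
  χ = 4

Answer: 4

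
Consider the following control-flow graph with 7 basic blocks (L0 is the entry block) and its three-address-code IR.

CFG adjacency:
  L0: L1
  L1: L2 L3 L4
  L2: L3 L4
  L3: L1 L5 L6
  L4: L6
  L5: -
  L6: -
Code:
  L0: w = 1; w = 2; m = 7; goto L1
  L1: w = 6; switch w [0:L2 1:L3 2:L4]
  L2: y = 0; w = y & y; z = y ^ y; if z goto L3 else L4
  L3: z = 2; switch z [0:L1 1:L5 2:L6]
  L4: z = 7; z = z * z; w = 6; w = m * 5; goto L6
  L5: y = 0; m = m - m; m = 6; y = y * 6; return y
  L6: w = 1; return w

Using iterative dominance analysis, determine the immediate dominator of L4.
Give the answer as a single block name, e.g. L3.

idom tree: L1←L0 L2←L1 L3←L1 L4←L1 L5←L3 L6←L1
Dom∩ at merges:
  L1: preds {L0,L3}: {L0} ∩ {L0,L1,L3} = {L0}; idom=L0
  L3: preds {L1,L2}: {L0,L1} ∩ {L0,L1,L2} = {L0,L1}; idom=L1
  L4: preds {L1,L2}: {L0,L1} ∩ {L0,L1,L2} = {L0,L1}; idom=L1
  L6: preds {L3,L4}: {L0,L1,L3} ∩ {L0,L1,L4} = {L0,L1}; idom=L1

idom(L4) = L1

Answer: L1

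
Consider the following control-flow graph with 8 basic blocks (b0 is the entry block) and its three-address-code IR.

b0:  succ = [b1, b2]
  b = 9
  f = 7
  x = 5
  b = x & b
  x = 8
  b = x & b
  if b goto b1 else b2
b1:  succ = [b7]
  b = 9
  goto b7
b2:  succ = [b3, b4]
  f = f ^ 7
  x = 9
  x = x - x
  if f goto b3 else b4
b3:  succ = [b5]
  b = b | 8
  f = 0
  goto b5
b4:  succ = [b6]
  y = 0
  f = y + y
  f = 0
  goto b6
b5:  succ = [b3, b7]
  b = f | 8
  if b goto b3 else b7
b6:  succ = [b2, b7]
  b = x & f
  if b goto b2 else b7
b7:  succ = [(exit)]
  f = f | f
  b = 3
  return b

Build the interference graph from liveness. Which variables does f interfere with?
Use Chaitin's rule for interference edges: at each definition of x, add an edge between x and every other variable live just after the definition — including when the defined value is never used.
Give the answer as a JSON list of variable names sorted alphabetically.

Answer: ["b", "x"]

Analysis:
Per-block:
  b0: def={b,f,x} ue=∅
  b1: def={b} ue=∅
  b2: def={f,x} ue={f}
  b3: def={b,f} ue={b}
  b4: def={f,y} ue=∅
  b5: def={b} ue={f}
  b6: def={b} ue={f,x}
  b7: def={b,f} ue={f}

Backward fixpoint:
  b0: in=∅ out={b,f}
  b1: in={f} out={f}
  b2: in={b,f} out={b,x}
  b3: in={b} out={f}
  b4: in={x} out={f,x}
  b5: in={f} out={b,f}
  b6: in={f,x} out={b,f}
  b7: in={f} out=∅

Interfere edges:
  b↔{f,x}
  f↔{b,x}
  x↔{b,f,y}
  y↔{x}

N(f) = ["b", "x"]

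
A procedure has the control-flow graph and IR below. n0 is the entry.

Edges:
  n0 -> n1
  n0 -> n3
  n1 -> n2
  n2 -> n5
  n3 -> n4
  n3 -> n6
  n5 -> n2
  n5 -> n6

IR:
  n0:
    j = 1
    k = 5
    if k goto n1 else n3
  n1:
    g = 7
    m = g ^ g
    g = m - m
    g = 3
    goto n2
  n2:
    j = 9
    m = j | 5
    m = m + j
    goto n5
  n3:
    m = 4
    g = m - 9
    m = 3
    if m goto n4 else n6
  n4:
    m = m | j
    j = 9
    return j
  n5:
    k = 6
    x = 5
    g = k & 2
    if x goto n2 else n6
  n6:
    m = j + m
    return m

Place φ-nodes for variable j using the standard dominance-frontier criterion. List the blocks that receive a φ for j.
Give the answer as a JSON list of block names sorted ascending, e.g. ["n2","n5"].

Answer: ["n2", "n6"]

Derivation:
idom tree: n1←n0 n2←n1 n3←n0 n4←n3 n5←n2 n6←n0
Join-block Dom:
  n2: preds {n1,n5}: {n0,n1} ∩ {n0,n1,n2,n5} = {n0,n1}; idom=n1
  n6: preds {n3,n5}: {n0,n3} ∩ {n0,n1,n2,n5} = {n0}; idom=n0

DF walk-up:
  n2←n1: walk · to n1
  n2←n5: walk n5→n2 to n1
  n6←n3: walk n3 to n0
  n6←n5: walk n5→n2→n1 to n0
  DF(n0)=∅
  DF(n1)={n6}
  DF(n2)={n2,n6}
  DF(n3)={n6}
  DF(n4)=∅
  DF(n5)={n2,n6}
  DF(n6)=∅

φ for j: defs {n0,n2,n4}
  DF⁺ = {n2,n6}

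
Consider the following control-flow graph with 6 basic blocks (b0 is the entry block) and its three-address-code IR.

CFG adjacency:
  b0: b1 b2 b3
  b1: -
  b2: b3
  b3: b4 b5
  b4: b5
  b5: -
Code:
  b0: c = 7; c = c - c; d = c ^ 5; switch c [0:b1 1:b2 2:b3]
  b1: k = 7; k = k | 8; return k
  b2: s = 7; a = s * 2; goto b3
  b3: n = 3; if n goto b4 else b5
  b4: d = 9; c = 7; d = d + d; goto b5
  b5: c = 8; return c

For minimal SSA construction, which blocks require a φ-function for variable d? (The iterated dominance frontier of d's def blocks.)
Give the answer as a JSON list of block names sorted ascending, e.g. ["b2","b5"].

idom tree: b1←b0 b2←b0 b3←b0 b4←b3 b5←b3
Dom∩ at merges:
  b3: preds {b0,b2}: {b0} ∩ {b0,b2} = {b0}; idom=b0
  b5: preds {b3,b4}: {b0,b3} ∩ {b0,b3,b4} = {b0,b3}; idom=b3

DF derivation:
  join b3 pred b0: · stop@b0
  join b3 pred b2: b2 stop@b0
  join b5 pred b3: · stop@b3
  join b5 pred b4: b4 stop@b3
  b0: DF=∅
  b1: DF=∅
  b2: DF={b3}
  b3: DF=∅
  b4: DF={b5}
  b5: DF=∅

φ for d: defs {b0,b4}
  DF⁺ = {b5}

Answer: ["b5"]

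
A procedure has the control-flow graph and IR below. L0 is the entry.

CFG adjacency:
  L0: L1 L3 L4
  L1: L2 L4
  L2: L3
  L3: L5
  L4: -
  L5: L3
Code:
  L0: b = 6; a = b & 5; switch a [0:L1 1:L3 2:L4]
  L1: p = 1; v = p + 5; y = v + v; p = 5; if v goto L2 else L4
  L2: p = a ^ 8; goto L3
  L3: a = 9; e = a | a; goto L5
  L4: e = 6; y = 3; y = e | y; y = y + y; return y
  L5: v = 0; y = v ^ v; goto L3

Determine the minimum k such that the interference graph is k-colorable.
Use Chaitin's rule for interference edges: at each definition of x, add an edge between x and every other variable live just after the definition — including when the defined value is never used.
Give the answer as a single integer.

def/use:
  L0: def={a,b} ue=∅
  L1: def={p,v,y} ue=∅
  L2: def={p} ue={a}
  L3: def={a,e} ue=∅
  L4: def={e,y} ue=∅
  L5: def={v,y} ue=∅

Backward fixpoint:
  L0 li=∅ lo={a}
  L1 li={a} lo={a}
  L2 li={a} lo=∅
  L3 li=∅ lo=∅
  L4 li=∅ lo=∅
  L5 li=∅ lo=∅

Interference:
  a: {p,v,y}
  b: ∅
  e: {y}
  p: {a,v}
  v: {a,p,y}
  y: {a,e,v}

Colouring:
  {a,p,v} pairwise interfere (3-clique) ⇒ χ ≥ 3
  3-colouring: r0={a,b,e}  r1={v}  r2={p,y}
  χ = 3

Answer: 3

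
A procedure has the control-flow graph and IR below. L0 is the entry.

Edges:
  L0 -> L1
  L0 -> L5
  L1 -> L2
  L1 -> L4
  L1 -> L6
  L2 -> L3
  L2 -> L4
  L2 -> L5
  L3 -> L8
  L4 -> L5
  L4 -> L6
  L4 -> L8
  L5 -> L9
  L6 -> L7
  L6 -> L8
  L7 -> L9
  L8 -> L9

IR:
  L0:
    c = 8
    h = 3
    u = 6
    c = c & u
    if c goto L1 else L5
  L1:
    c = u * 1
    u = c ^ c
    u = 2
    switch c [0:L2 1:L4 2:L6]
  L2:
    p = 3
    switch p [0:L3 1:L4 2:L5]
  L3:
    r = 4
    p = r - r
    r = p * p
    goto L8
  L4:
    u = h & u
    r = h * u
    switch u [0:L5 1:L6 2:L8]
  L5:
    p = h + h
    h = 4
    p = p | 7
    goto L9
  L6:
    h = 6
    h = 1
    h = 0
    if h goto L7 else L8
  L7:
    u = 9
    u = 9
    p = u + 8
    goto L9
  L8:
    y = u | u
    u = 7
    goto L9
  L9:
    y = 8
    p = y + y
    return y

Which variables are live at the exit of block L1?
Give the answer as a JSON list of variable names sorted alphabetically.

def/use:
  L0: def={c,h,u} ue=∅
  L1: def={c,u} ue={u}
  L2: def={p} ue=∅
  L3: def={p,r} ue=∅
  L4: def={r,u} ue={h,u}
  L5: def={h,p} ue={h}
  L6: def={h} ue=∅
  L7: def={p,u} ue=∅
  L8: def={u,y} ue={u}
  L9: def={p,y} ue=∅

Live sets:
  L0 li=∅ lo={h,u}
  L1 li={h,u} lo={h,u}
  L2 li={h,u} lo={h,u}
  L3 li={u} lo={u}
  L4 li={h,u} lo={h,u}
  L5 li={h} lo=∅
  L6 li={u} lo={u}
  L7 li=∅ lo=∅
  L8 li={u} lo=∅
  L9 li=∅ lo=∅

live-out(L1) = ["h", "u"]

Answer: ["h", "u"]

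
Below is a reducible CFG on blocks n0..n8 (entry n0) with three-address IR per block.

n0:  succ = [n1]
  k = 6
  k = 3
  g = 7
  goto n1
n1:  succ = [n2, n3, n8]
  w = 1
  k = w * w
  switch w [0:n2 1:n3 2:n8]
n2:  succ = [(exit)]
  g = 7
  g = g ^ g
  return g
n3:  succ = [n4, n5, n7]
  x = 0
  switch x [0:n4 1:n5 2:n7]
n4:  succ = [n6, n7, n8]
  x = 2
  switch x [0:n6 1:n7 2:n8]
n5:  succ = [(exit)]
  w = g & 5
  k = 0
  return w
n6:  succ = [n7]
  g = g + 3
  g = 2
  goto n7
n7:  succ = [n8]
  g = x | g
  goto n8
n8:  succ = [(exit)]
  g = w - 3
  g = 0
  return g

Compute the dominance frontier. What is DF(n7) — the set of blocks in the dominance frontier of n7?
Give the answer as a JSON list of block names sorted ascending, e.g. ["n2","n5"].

Answer: ["n8"]

Derivation:
idom tree: n1←n0 n2←n1 n3←n1 n4←n3 n5←n3 n6←n4 n7←n3 n8←n1
Dom∩ at merges:
  n7: preds {n3,n4,n6}: {n0,n1,n3} ∩ {n0,n1,n3,n4} ∩ {n0,n1,n3,n4,n6} = {n0,n1,n3}; idom=n3
  n8: preds {n1,n4,n7}: {n0,n1} ∩ {n0,n1,n3,n4} ∩ {n0,n1,n3,n7} = {n0,n1}; idom=n1

DF walk-up:
  n7←n3: walk · to n3
  n7←n4: walk n4 to n3
  n7←n6: walk n6→n4 to n3
  n8←n1: walk · to n1
  n8←n4: walk n4→n3 to n1
  n8←n7: walk n7→n3 to n1
  n0 → ∅
  n1 → ∅
  n2 → ∅
  n3 → {n8}
  n4 → {n7,n8}
  n5 → ∅
  n6 → {n7}
  n7 → {n8}
  n8 → ∅

DF(n7) = ["n8"]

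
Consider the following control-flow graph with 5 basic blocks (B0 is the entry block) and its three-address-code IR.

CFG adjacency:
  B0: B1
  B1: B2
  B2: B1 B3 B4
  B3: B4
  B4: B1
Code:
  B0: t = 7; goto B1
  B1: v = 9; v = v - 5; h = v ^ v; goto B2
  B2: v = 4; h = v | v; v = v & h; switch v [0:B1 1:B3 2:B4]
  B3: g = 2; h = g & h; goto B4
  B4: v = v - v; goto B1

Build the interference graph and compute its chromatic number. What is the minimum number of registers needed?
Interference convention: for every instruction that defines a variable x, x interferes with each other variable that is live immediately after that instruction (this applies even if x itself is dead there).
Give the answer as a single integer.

Answer: 3

Analysis:
Block summaries:
  B0: {t} / ∅
  B1: {h,v} / ∅
  B2: {h,v} / ∅
  B3: {g,h} / {h}
  B4: {v} / {v}

Liveness:
  B0: in=∅ out=∅
  B1: in=∅ out=∅
  B2: in=∅ out={h,v}
  B3: in={h,v} out={v}
  B4: in={v} out=∅

Interfere edges:
  g — {h,v}
  h — {g,v}
  t — ∅
  v — {g,h}

Registers:
  lower bound: {g,h,v} mutually conflict ⇒ χ ≥ 3
  assign g→c0 h→c1 t→c0 v→c2 — no edge inside a register ⇒ χ ≤ 3
  χ = 3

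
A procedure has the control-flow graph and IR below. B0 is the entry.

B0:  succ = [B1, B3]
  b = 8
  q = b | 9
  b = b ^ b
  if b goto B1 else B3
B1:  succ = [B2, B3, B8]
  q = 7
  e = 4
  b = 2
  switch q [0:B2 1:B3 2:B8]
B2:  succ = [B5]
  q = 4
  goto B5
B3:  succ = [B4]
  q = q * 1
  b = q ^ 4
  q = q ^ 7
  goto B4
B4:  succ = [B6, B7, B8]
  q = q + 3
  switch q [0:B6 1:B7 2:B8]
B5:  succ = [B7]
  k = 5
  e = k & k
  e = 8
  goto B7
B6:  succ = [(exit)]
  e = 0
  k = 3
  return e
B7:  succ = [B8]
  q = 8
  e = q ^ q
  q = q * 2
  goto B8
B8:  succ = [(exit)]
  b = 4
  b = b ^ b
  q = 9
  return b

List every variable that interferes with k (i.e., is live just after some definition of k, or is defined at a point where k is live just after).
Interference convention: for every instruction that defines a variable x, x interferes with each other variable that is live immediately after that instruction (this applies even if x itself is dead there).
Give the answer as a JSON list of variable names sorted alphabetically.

def/use:
  B0 def {b,q} use ∅
  B1 def {b,e,q} use ∅
  B2 def {q} use ∅
  B3 def {b,q} use {q}
  B4 def {q} use {q}
  B5 def {e,k} use ∅
  B6 def {e,k} use ∅
  B7 def {e,q} use ∅
  B8 def {b,q} use ∅

Backward fixpoint:
  live B0: ∅→{q}
  live B1: ∅→{q}
  live B2: ∅→∅
  live B3: {q}→{q}
  live B4: {q}→∅
  live B5: ∅→∅
  live B6: ∅→∅
  live B7: ∅→∅
  live B8: ∅→∅

Conflict graph:
  b↔{q}
  e↔{k,q}
  k↔{e}
  q↔{b,e}

N(k) = ["e"]

Answer: ["e"]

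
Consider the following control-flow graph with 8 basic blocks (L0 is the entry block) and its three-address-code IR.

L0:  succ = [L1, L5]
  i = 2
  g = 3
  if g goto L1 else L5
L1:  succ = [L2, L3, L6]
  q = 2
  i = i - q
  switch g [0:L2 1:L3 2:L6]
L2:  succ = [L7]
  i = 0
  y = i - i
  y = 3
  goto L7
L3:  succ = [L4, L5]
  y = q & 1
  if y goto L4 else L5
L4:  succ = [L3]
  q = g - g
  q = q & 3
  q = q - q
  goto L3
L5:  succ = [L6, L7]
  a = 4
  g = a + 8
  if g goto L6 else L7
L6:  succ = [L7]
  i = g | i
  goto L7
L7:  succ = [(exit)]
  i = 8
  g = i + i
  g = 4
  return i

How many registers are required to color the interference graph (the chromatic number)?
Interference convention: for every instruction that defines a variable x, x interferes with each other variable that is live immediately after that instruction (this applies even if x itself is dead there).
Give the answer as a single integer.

def/use:
  L0: {g,i} / ∅
  L1: {i,q} / {g,i}
  L2: {i,y} / ∅
  L3: {y} / {q}
  L4: {q} / {g}
  L5: {a,g} / ∅
  L6: {i} / {g,i}
  L7: {g,i} / ∅

Live sets:
  live L0: ∅→{g,i}
  live L1: {g,i}→{g,i,q}
  live L2: ∅→∅
  live L3: {g,i,q}→{g,i}
  live L4: {g,i}→{g,i,q}
  live L5: {i}→{g,i}
  live L6: {g,i}→∅
  live L7: ∅→∅

Conflict graph:
  a: {i}
  g: {i,q,y}
  i: {a,g,q,y}
  q: {g,i}
  y: {g,i}

Colouring:
  lower bound: {g,i,q} mutually conflict ⇒ χ ≥ 3
  3-colouring: c0={i}  c1={a,g}  c2={q,y}
  χ = 3

Answer: 3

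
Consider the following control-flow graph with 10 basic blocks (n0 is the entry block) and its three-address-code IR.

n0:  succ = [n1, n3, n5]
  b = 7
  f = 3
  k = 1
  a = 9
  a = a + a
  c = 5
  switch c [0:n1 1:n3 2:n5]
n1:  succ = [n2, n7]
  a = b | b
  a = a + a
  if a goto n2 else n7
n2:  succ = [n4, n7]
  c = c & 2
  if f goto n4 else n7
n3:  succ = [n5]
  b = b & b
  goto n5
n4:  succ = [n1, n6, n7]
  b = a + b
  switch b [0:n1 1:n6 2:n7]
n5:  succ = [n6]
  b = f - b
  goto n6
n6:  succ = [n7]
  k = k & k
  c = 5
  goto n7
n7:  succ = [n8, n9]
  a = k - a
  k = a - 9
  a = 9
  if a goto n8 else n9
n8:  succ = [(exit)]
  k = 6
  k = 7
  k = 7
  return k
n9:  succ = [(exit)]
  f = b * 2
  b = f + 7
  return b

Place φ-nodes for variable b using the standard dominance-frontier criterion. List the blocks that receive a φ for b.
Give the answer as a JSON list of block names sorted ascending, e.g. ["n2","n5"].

Answer: ["n1", "n5", "n6", "n7"]

Working:
idom tree: n1←n0 n2←n1 n3←n0 n4←n2 n5←n0 n6←n0 n7←n0 n8←n7 n9←n7
Dom∩ at merges:
  n1: preds {n0,n4}: {n0} ∩ {n0,n1,n2,n4} = {n0}; idom=n0
  n5: preds {n0,n3}: {n0} ∩ {n0,n3} = {n0}; idom=n0
  n6: preds {n4,n5}: {n0,n1,n2,n4} ∩ {n0,n5} = {n0}; idom=n0
  n7: preds {n1,n2,n4,n6}: {n0,n1} ∩ {n0,n1,n2} ∩ {n0,n1,n2,n4} ∩ {n0,n6} = {n0}; idom=n0

DF derivation:
  n1←n0: walk · to n0
  n1←n4: walk n4→n2→n1 to n0
  n5←n0: walk · to n0
  n5←n3: walk n3 to n0
  n6←n4: walk n4→n2→n1 to n0
  n6←n5: walk n5 to n0
  n7←n1: walk n1 to n0
  n7←n2: walk n2→n1 to n0
  n7←n4: walk n4→n2→n1 to n0
  n7←n6: walk n6 to n0
  n0: DF=∅
  n1: DF={n1,n6,n7}
  n2: DF={n1,n6,n7}
  n3: DF={n5}
  n4: DF={n1,n6,n7}
  n5: DF={n6}
  n6: DF={n7}
  n7: DF=∅
  n8: DF=∅
  n9: DF=∅

φ for b: defs {n0,n3,n4,n5,n9}
  DF⁺ = {n1,n5,n6,n7}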